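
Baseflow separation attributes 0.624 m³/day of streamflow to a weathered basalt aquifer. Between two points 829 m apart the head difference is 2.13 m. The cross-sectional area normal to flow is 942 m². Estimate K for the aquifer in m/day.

0.258

Hydraulic gradient i = Δh / L = 2.13 / 829 = 0.002569.
From Q = K·A·i, K = Q / (A·i) = 0.624 / (942.0 × 0.002569) = 0.2578 m/day.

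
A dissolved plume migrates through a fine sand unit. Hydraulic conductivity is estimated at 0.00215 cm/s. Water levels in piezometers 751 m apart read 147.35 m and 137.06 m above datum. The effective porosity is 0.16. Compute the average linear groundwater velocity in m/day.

Convert K: 0.00215 cm/s × 864 = 1.858 m/day.
Hydraulic gradient i = (147.35 − 137.06) / 751 = 10.29 / 751 = 0.01370.
Darcy flux q = K · i = 1.858 × 0.01370 = 0.02545 m/day.
Seepage velocity v = q / n_e = 0.02545 / 0.16 = 0.1591 m/day.

0.159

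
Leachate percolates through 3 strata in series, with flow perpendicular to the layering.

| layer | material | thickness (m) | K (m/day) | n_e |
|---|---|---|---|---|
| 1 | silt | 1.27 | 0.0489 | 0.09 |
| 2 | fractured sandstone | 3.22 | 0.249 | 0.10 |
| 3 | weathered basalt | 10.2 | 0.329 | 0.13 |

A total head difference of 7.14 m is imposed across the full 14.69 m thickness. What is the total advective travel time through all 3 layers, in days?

17.3

With flow normal to the layers, continuity requires the same specific discharge q through every layer.
Σ(b_i/K_i) = 1.27/0.0489 + 3.22/0.249 + 10.2/0.329 = 69.91 d.
q = Δh / Σ(b_i/K_i) = 7.14 / 69.91 = 0.1021 m/day.
In each layer the seepage velocity is v_i = q/n_i, so the layer transit time is t_i = b_i·n_i / q:
  layer 1 (silt): t_1 = 1.27 × 0.09 / 0.1021 = 1.119 d
  layer 2 (fractured sandstone): t_2 = 3.22 × 0.10 / 0.1021 = 3.153 d
  layer 3 (weathered basalt): t_3 = 10.2 × 0.13 / 0.1021 = 12.98 d
Total t = Σ t_i = 17.25 days.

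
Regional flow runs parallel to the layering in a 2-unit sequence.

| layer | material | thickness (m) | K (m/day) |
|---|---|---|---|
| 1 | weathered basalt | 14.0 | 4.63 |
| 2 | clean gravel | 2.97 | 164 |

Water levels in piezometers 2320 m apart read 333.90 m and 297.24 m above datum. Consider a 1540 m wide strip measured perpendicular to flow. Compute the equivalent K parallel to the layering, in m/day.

Flow is parallel to layering, so each bed carries its own Darcy discharge and the transmissivities add.
Σ(K_i·b_i) = 4.63×14.0 + 164×2.97 = 551.9 m²/day.
Total thickness b = 16.97 m, so K_eq = Σ(K_i·b_i)/b = 32.52 m/day.

32.5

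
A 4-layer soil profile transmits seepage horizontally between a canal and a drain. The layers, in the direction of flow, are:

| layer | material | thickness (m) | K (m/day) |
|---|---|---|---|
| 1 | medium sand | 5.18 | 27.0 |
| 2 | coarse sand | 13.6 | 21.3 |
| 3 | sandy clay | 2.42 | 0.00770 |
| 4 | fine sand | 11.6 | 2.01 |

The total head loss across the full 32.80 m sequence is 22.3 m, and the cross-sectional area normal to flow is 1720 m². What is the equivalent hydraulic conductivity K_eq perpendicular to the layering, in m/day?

0.102

Flow is perpendicular to layering, so the layers act in series and the equivalent K is the thickness-weighted harmonic mean.
Total thickness L = 5.18 + 13.6 + 2.42 + 11.6 = 32.80 m.
Σ(b_i/K_i) = 5.18/27.0 + 13.6/21.3 + 2.42/0.00770 + 11.6/2.01 = 320.9 d.
K_eq = L / Σ(b_i/K_i) = 32.80 / 320.9 = 0.1022 m/day.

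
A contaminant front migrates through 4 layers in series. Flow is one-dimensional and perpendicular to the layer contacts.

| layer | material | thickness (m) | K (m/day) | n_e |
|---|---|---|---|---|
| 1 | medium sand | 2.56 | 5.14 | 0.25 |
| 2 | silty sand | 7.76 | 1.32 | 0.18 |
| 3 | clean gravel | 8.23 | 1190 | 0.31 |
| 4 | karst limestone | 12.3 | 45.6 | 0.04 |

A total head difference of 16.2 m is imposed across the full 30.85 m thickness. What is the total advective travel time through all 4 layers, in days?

With flow normal to the layers, continuity requires the same specific discharge q through every layer.
Σ(b_i/K_i) = 2.56/5.14 + 7.76/1.32 + 8.23/1190 + 12.3/45.6 = 6.653 d.
q = Δh / Σ(b_i/K_i) = 16.2 / 6.653 = 2.435 m/day.
In each layer the seepage velocity is v_i = q/n_i, so the layer transit time is t_i = b_i·n_i / q:
  layer 1 (medium sand): t_1 = 2.56 × 0.25 / 2.435 = 0.2629 d
  layer 2 (silty sand): t_2 = 7.76 × 0.18 / 2.435 = 0.5737 d
  layer 3 (clean gravel): t_3 = 8.23 × 0.31 / 2.435 = 1.048 d
  layer 4 (karst limestone): t_4 = 12.3 × 0.04 / 2.435 = 0.2021 d
Total t = Σ t_i = 2.086 days.

2.09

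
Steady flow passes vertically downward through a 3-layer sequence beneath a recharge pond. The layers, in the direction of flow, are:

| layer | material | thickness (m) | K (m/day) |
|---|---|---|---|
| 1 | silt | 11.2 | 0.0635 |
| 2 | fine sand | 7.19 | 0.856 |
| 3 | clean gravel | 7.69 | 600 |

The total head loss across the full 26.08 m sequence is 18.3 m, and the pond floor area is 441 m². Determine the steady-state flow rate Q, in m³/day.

43.7

Flow is perpendicular to layering, so the layers act in series and the equivalent K is the thickness-weighted harmonic mean.
Total thickness L = 11.2 + 7.19 + 7.69 = 26.08 m.
Σ(b_i/K_i) = 11.2/0.0635 + 7.19/0.856 + 7.69/600 = 184.8 d.
K_eq = L / Σ(b_i/K_i) = 26.08 / 184.8 = 0.1411 m/day.
Q = K_eq · A · (Δh/L) = 0.1411 × 441 × (18.3/26.08) = 43.67 m³/day.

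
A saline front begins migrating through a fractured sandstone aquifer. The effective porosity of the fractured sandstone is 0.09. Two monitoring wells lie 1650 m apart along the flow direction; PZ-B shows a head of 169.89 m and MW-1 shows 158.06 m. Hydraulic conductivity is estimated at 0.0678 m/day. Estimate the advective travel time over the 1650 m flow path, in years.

Hydraulic gradient i = (169.89 − 158.06) / 1650 = 11.83 / 1650 = 0.007170.
Darcy flux q = K · i = 0.06780 × 0.007170 = 0.0004861 m/day.
Seepage velocity v = q / n_e = 0.0004861 / 0.09 = 0.005401 m/day.
Travel time t = L / v = 1650 / 0.005401 = 3.055e+05 days = 836.4 years.

836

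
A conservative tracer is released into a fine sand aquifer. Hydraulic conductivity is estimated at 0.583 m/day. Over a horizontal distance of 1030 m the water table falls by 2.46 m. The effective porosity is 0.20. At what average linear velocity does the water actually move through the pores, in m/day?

Hydraulic gradient i = Δh / L = 2.46 / 1030 = 0.002388.
Darcy flux q = K · i = 0.5830 × 0.002388 = 0.001392 m/day.
Seepage velocity v = q / n_e = 0.001392 / 0.20 = 0.006962 m/day.

0.00696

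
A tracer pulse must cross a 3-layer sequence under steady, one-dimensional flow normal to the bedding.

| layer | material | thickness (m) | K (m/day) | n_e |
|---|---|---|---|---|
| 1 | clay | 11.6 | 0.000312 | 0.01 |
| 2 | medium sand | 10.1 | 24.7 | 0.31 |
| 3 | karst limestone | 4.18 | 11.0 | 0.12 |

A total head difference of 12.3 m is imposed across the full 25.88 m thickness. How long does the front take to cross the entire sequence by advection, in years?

With flow normal to the layers, continuity requires the same specific discharge q through every layer.
Σ(b_i/K_i) = 11.6/0.000312 + 10.1/24.7 + 4.18/11.0 = 37180 d.
q = Δh / Σ(b_i/K_i) = 12.3 / 37180 = 0.0003308 m/day.
In each layer the seepage velocity is v_i = q/n_i, so the layer transit time is t_i = b_i·n_i / q:
  layer 1 (clay): t_1 = 11.6 × 0.01 / 0.0003308 = 350.6 d
  layer 2 (medium sand): t_2 = 10.1 × 0.31 / 0.0003308 = 9464 d
  layer 3 (karst limestone): t_3 = 4.18 × 0.12 / 0.0003308 = 1516 d
Total t = Σ t_i = 11331 days = 31.02 years.

31.0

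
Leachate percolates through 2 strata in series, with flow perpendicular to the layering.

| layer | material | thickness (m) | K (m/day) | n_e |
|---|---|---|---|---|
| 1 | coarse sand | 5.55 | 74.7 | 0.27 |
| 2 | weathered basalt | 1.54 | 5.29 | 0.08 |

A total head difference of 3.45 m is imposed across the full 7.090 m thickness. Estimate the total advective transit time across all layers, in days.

0.172

With flow normal to the layers, continuity requires the same specific discharge q through every layer.
Σ(b_i/K_i) = 5.55/74.7 + 1.54/5.29 = 0.3654 d.
q = Δh / Σ(b_i/K_i) = 3.45 / 0.3654 = 9.441 m/day.
In each layer the seepage velocity is v_i = q/n_i, so the layer transit time is t_i = b_i·n_i / q:
  layer 1 (coarse sand): t_1 = 5.55 × 0.27 / 9.441 = 0.1587 d
  layer 2 (weathered basalt): t_2 = 1.54 × 0.08 / 9.441 = 0.01305 d
Total t = Σ t_i = 0.1718 days.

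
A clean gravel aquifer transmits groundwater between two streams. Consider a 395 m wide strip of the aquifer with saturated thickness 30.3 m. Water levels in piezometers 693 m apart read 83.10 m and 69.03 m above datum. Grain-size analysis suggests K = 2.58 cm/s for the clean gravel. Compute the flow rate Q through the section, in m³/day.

Convert K: 2.58 cm/s × 864 = 2229 m/day.
Cross-sectional area A = 395 × 30.3 = 11968 m².
Hydraulic gradient i = (83.10 − 69.03) / 693 = 14.07 / 693 = 0.02030.
Darcy's law: Q = K · A · i = 2229 × 11968 × 0.02030 = 5.417e+05 m³/day.

542000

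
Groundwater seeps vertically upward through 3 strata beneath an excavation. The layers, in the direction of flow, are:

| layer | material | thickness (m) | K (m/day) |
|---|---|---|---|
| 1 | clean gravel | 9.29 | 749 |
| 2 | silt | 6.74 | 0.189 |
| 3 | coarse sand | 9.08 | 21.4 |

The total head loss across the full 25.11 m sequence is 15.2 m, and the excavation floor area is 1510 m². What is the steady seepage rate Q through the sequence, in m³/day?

636

Flow is perpendicular to layering, so the layers act in series and the equivalent K is the thickness-weighted harmonic mean.
Total thickness L = 9.29 + 6.74 + 9.08 = 25.11 m.
Σ(b_i/K_i) = 9.29/749 + 6.74/0.189 + 9.08/21.4 = 36.10 d.
K_eq = L / Σ(b_i/K_i) = 25.11 / 36.10 = 0.6956 m/day.
Q = K_eq · A · (Δh/L) = 0.6956 × 1510 × (15.2/25.11) = 635.8 m³/day.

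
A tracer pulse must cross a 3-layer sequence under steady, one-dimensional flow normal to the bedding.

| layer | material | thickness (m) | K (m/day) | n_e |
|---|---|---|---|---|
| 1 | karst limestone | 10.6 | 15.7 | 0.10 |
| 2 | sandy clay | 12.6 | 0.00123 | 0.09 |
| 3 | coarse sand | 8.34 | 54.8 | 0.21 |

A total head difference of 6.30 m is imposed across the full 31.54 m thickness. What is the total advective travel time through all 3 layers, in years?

With flow normal to the layers, continuity requires the same specific discharge q through every layer.
Σ(b_i/K_i) = 10.6/15.7 + 12.6/0.00123 + 8.34/54.8 = 10245 d.
q = Δh / Σ(b_i/K_i) = 6.30 / 10245 = 0.0006150 m/day.
In each layer the seepage velocity is v_i = q/n_i, so the layer transit time is t_i = b_i·n_i / q:
  layer 1 (karst limestone): t_1 = 10.6 × 0.10 / 0.0006150 = 1724 d
  layer 2 (sandy clay): t_2 = 12.6 × 0.09 / 0.0006150 = 1844 d
  layer 3 (coarse sand): t_3 = 8.34 × 0.21 / 0.0006150 = 2848 d
Total t = Σ t_i = 6416 days = 17.57 years.

17.6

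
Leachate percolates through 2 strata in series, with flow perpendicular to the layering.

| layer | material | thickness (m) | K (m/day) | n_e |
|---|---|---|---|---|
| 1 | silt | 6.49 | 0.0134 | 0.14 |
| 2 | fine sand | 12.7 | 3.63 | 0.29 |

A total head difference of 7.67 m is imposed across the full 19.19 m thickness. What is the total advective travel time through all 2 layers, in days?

292

With flow normal to the layers, continuity requires the same specific discharge q through every layer.
Σ(b_i/K_i) = 6.49/0.0134 + 12.7/3.63 = 487.8 d.
q = Δh / Σ(b_i/K_i) = 7.67 / 487.8 = 0.01572 m/day.
In each layer the seepage velocity is v_i = q/n_i, so the layer transit time is t_i = b_i·n_i / q:
  layer 1 (silt): t_1 = 6.49 × 0.14 / 0.01572 = 57.79 d
  layer 2 (fine sand): t_2 = 12.7 × 0.29 / 0.01572 = 234.2 d
Total t = Σ t_i = 292.0 days.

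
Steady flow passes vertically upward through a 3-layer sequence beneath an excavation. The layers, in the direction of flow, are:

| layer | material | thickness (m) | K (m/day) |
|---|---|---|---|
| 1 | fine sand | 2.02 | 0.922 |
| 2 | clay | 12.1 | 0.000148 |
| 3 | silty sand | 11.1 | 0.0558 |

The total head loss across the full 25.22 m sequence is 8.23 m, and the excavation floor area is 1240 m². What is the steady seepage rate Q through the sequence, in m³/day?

Flow is perpendicular to layering, so the layers act in series and the equivalent K is the thickness-weighted harmonic mean.
Total thickness L = 2.02 + 12.1 + 11.1 = 25.22 m.
Σ(b_i/K_i) = 2.02/0.922 + 12.1/0.000148 + 11.1/0.0558 = 81958 d.
K_eq = L / Σ(b_i/K_i) = 25.22 / 81958 = 0.0003077 m/day.
Q = K_eq · A · (Δh/L) = 0.0003077 × 1240 × (8.23/25.22) = 0.1245 m³/day.

0.125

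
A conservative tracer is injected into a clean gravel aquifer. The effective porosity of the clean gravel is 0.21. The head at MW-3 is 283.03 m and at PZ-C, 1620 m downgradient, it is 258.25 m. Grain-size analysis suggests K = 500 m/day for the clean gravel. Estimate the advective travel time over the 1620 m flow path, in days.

44.5

Hydraulic gradient i = (283.03 − 258.25) / 1620 = 24.78 / 1620 = 0.01530.
Darcy flux q = K · i = 500.0 × 0.01530 = 7.648 m/day.
Seepage velocity v = q / n_e = 7.648 / 0.21 = 36.42 m/day.
Travel time t = L / v = 1620 / 36.42 = 44.48 days.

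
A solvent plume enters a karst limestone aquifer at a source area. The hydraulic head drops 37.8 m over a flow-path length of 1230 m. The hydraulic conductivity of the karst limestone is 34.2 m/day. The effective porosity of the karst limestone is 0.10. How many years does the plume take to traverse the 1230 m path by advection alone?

Hydraulic gradient i = Δh / L = 37.8 / 1230 = 0.03073.
Darcy flux q = K · i = 34.20 × 0.03073 = 1.051 m/day.
Seepage velocity v = q / n_e = 1.051 / 0.10 = 10.51 m/day.
Travel time t = L / v = 1230 / 10.51 = 117.0 days = 0.3204 years.

0.320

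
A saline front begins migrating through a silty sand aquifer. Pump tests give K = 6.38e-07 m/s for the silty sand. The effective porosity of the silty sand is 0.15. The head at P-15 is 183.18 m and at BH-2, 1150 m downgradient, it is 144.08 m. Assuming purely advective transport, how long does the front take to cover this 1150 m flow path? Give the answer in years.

Convert K: 6.38e-07 m/s × 86400 = 0.05512 m/day.
Hydraulic gradient i = (183.18 − 144.08) / 1150 = 39.1 / 1150 = 0.03400.
Darcy flux q = K · i = 0.05512 × 0.03400 = 0.001874 m/day.
Seepage velocity v = q / n_e = 0.001874 / 0.15 = 0.01249 m/day.
Travel time t = L / v = 1150 / 0.01249 = 92040 days = 252.0 years.

252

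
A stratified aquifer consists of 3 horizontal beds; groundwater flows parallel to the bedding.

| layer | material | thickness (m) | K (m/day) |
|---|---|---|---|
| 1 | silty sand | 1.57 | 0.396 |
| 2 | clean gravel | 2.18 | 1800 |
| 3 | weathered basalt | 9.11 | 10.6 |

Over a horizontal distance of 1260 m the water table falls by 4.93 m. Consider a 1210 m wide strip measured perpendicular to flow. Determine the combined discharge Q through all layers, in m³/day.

Flow is parallel to layering, so each bed carries its own Darcy discharge and the transmissivities add.
Σ(K_i·b_i) = 0.396×1.57 + 1800×2.18 + 10.6×9.11 = 4021 m²/day.
Hydraulic gradient i = Δh / L = 4.93 / 1260 = 0.003913.
Q = Σ(K_i·b_i) · W · i = 4021 × 1210 × 0.003913 = 19038 m³/day.

19000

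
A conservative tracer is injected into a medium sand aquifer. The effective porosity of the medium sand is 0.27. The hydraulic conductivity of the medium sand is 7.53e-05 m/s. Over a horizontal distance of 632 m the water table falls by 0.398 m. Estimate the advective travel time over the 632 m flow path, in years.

Convert K: 7.53e-05 m/s × 86400 = 6.506 m/day.
Hydraulic gradient i = Δh / L = 0.398 / 632 = 0.0006297.
Darcy flux q = K · i = 6.506 × 0.0006297 = 0.004097 m/day.
Seepage velocity v = q / n_e = 0.004097 / 0.27 = 0.01517 m/day.
Travel time t = L / v = 632 / 0.01517 = 41649 days = 114.0 years.

114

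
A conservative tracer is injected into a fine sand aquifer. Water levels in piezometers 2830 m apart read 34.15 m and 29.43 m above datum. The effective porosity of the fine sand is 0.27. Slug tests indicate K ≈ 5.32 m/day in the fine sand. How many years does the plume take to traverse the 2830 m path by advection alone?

Hydraulic gradient i = (34.15 − 29.43) / 2830 = 4.72 / 2830 = 0.001668.
Darcy flux q = K · i = 5.320 × 0.001668 = 0.008873 m/day.
Seepage velocity v = q / n_e = 0.008873 / 0.27 = 0.03286 m/day.
Travel time t = L / v = 2830 / 0.03286 = 86116 days = 235.8 years.

236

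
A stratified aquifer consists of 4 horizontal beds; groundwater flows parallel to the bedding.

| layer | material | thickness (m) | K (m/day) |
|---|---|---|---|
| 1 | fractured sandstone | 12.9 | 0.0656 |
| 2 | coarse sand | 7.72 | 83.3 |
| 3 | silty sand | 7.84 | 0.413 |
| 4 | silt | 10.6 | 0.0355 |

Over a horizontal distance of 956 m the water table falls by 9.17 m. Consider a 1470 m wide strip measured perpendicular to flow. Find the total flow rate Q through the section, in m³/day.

Flow is parallel to layering, so each bed carries its own Darcy discharge and the transmissivities add.
Σ(K_i·b_i) = 0.0656×12.9 + 83.3×7.72 + 0.413×7.84 + 0.0355×10.6 = 647.5 m²/day.
Hydraulic gradient i = Δh / L = 9.17 / 956 = 0.009592.
Q = Σ(K_i·b_i) · W · i = 647.5 × 1470 × 0.009592 = 9130 m³/day.

9130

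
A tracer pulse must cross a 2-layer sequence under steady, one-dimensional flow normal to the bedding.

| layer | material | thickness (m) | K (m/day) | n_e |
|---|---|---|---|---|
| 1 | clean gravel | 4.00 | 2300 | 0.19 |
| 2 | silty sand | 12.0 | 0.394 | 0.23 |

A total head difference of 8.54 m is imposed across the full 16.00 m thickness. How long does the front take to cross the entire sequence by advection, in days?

12.6

With flow normal to the layers, continuity requires the same specific discharge q through every layer.
Σ(b_i/K_i) = 4.00/2300 + 12.0/0.394 = 30.46 d.
q = Δh / Σ(b_i/K_i) = 8.54 / 30.46 = 0.2804 m/day.
In each layer the seepage velocity is v_i = q/n_i, so the layer transit time is t_i = b_i·n_i / q:
  layer 1 (clean gravel): t_1 = 4.00 × 0.19 / 0.2804 = 2.711 d
  layer 2 (silty sand): t_2 = 12.0 × 0.23 / 0.2804 = 9.844 d
Total t = Σ t_i = 12.55 days.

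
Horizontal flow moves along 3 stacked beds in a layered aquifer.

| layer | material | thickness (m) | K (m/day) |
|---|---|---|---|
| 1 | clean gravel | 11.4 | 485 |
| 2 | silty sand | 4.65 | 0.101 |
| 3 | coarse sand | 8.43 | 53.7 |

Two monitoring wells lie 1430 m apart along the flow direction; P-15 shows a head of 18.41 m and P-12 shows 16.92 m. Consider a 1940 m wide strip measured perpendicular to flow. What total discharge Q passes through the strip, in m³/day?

12100

Flow is parallel to layering, so each bed carries its own Darcy discharge and the transmissivities add.
Σ(K_i·b_i) = 485×11.4 + 0.101×4.65 + 53.7×8.43 = 5982 m²/day.
Hydraulic gradient i = (18.41 − 16.92) / 1430 = 1.49 / 1430 = 0.001042.
Q = Σ(K_i·b_i) · W · i = 5982 × 1940 × 0.001042 = 12092 m³/day.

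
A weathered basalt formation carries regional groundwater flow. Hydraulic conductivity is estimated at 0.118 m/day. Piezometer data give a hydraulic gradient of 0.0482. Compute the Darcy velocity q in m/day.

Hydraulic gradient i = 0.0482.
Specific discharge q = K · i = 0.1180 × 0.04820 = 0.005688 m/day.

0.00569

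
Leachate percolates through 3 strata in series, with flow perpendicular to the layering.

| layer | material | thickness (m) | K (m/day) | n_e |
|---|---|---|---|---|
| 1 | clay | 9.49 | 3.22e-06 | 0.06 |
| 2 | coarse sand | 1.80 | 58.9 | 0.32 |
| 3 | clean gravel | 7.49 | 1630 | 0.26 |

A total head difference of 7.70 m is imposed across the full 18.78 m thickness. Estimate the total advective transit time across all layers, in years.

3240

With flow normal to the layers, continuity requires the same specific discharge q through every layer.
Σ(b_i/K_i) = 9.49/3.22e-06 + 1.80/58.9 + 7.49/1630 = 2.947e+06 d.
q = Δh / Σ(b_i/K_i) = 7.70 / 2.947e+06 = 2.613e-06 m/day.
In each layer the seepage velocity is v_i = q/n_i, so the layer transit time is t_i = b_i·n_i / q:
  layer 1 (clay): t_1 = 9.49 × 0.06 / 2.613e-06 = 2.179e+05 d
  layer 2 (coarse sand): t_2 = 1.80 × 0.32 / 2.613e-06 = 2.205e+05 d
  layer 3 (clean gravel): t_3 = 7.49 × 0.26 / 2.613e-06 = 7.454e+05 d
Total t = Σ t_i = 1.184e+06 days = 3241 years.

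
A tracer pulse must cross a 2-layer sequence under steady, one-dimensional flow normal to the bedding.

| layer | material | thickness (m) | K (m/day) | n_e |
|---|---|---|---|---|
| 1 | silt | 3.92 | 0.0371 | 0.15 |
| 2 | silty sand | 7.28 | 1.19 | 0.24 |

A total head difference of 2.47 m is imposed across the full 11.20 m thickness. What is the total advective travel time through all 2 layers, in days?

106

With flow normal to the layers, continuity requires the same specific discharge q through every layer.
Σ(b_i/K_i) = 3.92/0.0371 + 7.28/1.19 = 111.8 d.
q = Δh / Σ(b_i/K_i) = 2.47 / 111.8 = 0.02210 m/day.
In each layer the seepage velocity is v_i = q/n_i, so the layer transit time is t_i = b_i·n_i / q:
  layer 1 (silt): t_1 = 3.92 × 0.15 / 0.02210 = 26.61 d
  layer 2 (silty sand): t_2 = 7.28 × 0.24 / 0.02210 = 79.07 d
Total t = Σ t_i = 105.7 days.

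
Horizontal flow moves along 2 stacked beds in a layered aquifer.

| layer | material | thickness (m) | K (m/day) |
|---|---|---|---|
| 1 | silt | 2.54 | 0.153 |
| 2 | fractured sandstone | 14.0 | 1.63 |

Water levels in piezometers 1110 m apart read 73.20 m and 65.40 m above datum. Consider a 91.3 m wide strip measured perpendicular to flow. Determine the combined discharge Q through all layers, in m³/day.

Flow is parallel to layering, so each bed carries its own Darcy discharge and the transmissivities add.
Σ(K_i·b_i) = 0.153×2.54 + 1.63×14.0 = 23.21 m²/day.
Hydraulic gradient i = (73.20 − 65.40) / 1110 = 7.8 / 1110 = 0.007027.
Q = Σ(K_i·b_i) · W · i = 23.21 × 91.3 × 0.007027 = 14.89 m³/day.

14.9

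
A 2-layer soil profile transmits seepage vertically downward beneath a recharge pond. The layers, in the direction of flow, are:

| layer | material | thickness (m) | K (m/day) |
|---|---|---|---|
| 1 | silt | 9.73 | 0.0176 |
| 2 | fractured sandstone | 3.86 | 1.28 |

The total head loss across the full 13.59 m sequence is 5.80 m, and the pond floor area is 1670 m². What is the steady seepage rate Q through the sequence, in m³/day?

Flow is perpendicular to layering, so the layers act in series and the equivalent K is the thickness-weighted harmonic mean.
Total thickness L = 9.73 + 3.86 = 13.59 m.
Σ(b_i/K_i) = 9.73/0.0176 + 3.86/1.28 = 555.9 d.
K_eq = L / Σ(b_i/K_i) = 13.59 / 555.9 = 0.02445 m/day.
Q = K_eq · A · (Δh/L) = 0.02445 × 1670 × (5.80/13.59) = 17.43 m³/day.

17.4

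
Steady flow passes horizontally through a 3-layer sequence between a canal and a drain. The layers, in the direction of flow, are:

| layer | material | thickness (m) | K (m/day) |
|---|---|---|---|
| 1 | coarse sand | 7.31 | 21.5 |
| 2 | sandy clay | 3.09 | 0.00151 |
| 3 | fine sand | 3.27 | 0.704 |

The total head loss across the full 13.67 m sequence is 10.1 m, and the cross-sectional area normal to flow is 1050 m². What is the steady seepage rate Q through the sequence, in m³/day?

5.17

Flow is perpendicular to layering, so the layers act in series and the equivalent K is the thickness-weighted harmonic mean.
Total thickness L = 7.31 + 3.09 + 3.27 = 13.67 m.
Σ(b_i/K_i) = 7.31/21.5 + 3.09/0.00151 + 3.27/0.704 = 2051 d.
K_eq = L / Σ(b_i/K_i) = 13.67 / 2051 = 0.006664 m/day.
Q = K_eq · A · (Δh/L) = 0.006664 × 1050 × (10.1/13.67) = 5.170 m³/day.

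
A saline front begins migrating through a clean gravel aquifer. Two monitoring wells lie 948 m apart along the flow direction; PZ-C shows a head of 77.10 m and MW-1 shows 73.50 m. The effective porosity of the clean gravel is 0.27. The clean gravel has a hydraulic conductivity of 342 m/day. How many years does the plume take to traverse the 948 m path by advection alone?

0.540

Hydraulic gradient i = (77.10 − 73.50) / 948 = 3.6 / 948 = 0.003797.
Darcy flux q = K · i = 342.0 × 0.003797 = 1.299 m/day.
Seepage velocity v = q / n_e = 1.299 / 0.27 = 4.810 m/day.
Travel time t = L / v = 948 / 4.810 = 197.1 days = 0.5396 years.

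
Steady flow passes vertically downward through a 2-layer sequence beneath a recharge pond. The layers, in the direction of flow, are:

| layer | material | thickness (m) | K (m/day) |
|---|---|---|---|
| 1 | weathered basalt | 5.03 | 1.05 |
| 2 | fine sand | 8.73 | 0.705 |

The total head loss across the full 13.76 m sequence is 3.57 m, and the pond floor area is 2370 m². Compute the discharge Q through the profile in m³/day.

493

Flow is perpendicular to layering, so the layers act in series and the equivalent K is the thickness-weighted harmonic mean.
Total thickness L = 5.03 + 8.73 = 13.76 m.
Σ(b_i/K_i) = 5.03/1.05 + 8.73/0.705 = 17.17 d.
K_eq = L / Σ(b_i/K_i) = 13.76 / 17.17 = 0.8012 m/day.
Q = K_eq · A · (Δh/L) = 0.8012 × 2370 × (3.57/13.76) = 492.7 m³/day.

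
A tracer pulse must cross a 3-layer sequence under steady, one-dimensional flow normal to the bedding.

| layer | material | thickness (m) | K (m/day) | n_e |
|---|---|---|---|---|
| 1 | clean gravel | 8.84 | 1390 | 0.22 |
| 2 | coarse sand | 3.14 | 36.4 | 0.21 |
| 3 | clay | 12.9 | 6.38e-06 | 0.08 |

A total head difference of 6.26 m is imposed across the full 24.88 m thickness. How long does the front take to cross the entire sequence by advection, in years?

3220

With flow normal to the layers, continuity requires the same specific discharge q through every layer.
Σ(b_i/K_i) = 8.84/1390 + 3.14/36.4 + 12.9/6.38e-06 = 2.022e+06 d.
q = Δh / Σ(b_i/K_i) = 6.26 / 2.022e+06 = 3.096e-06 m/day.
In each layer the seepage velocity is v_i = q/n_i, so the layer transit time is t_i = b_i·n_i / q:
  layer 1 (clean gravel): t_1 = 8.84 × 0.22 / 3.096e-06 = 6.282e+05 d
  layer 2 (coarse sand): t_2 = 3.14 × 0.21 / 3.096e-06 = 2.130e+05 d
  layer 3 (clay): t_3 = 12.9 × 0.08 / 3.096e-06 = 3.333e+05 d
Total t = Σ t_i = 1.174e+06 days = 3216 years.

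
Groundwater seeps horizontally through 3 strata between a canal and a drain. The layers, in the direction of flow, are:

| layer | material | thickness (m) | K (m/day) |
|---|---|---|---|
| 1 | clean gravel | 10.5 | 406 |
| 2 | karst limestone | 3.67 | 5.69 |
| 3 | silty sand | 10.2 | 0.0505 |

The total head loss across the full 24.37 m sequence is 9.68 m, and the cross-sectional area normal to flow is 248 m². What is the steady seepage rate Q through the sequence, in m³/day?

Flow is perpendicular to layering, so the layers act in series and the equivalent K is the thickness-weighted harmonic mean.
Total thickness L = 10.5 + 3.67 + 10.2 = 24.37 m.
Σ(b_i/K_i) = 10.5/406 + 3.67/5.69 + 10.2/0.0505 = 202.7 d.
K_eq = L / Σ(b_i/K_i) = 24.37 / 202.7 = 0.1203 m/day.
Q = K_eq · A · (Δh/L) = 0.1203 × 248 × (9.68/24.37) = 11.85 m³/day.

11.8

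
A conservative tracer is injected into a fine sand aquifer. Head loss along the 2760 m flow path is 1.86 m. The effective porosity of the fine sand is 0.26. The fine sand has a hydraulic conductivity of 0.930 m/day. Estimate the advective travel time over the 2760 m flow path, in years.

3130

Hydraulic gradient i = Δh / L = 1.86 / 2760 = 0.0006739.
Darcy flux q = K · i = 0.9300 × 0.0006739 = 0.0006267 m/day.
Seepage velocity v = q / n_e = 0.0006267 / 0.26 = 0.002411 m/day.
Travel time t = L / v = 2760 / 0.002411 = 1.145e+06 days = 3135 years.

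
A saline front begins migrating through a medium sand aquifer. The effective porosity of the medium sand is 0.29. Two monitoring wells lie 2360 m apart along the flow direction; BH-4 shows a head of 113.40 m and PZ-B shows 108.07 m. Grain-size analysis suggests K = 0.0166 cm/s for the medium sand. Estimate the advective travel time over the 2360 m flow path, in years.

57.8

Convert K: 0.0166 cm/s × 864 = 14.34 m/day.
Hydraulic gradient i = (113.40 − 108.07) / 2360 = 5.33 / 2360 = 0.002258.
Darcy flux q = K · i = 14.34 × 0.002258 = 0.03239 m/day.
Seepage velocity v = q / n_e = 0.03239 / 0.29 = 0.1117 m/day.
Travel time t = L / v = 2360 / 0.1117 = 21129 days = 57.85 years.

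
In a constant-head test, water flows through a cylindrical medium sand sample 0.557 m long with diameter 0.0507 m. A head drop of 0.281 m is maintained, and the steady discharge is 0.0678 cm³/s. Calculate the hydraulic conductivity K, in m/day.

Cross-sectional area A = π·(d/2)² = π × (0.0507/2)² = 0.002019 m².
Convert discharge: 0.0678 cm³/s = 6.780e-08 m³/s.
Darcy's law rearranged: K = Q·L / (A·Δh) = 6.780e-08 × 0.557 / (0.002019 × 0.281) = 6.657e-05 m/s = 5.752 m/day.

5.75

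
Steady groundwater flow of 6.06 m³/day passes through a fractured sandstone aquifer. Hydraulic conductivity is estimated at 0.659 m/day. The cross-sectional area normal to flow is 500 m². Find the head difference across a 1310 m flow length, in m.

24.1

From Q = K·A·i, i = Q / (K·A) = 6.06 / (0.6590 × 500.0) = 0.01839.
Head loss Δh = i · L = 0.01839 × 1310 = 24.09 m.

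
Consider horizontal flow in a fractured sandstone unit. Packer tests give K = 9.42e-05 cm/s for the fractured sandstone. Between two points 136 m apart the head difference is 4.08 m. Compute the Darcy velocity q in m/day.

Convert K: 9.42e-05 cm/s × 864 = 0.08139 m/day.
Hydraulic gradient i = Δh / L = 4.08 / 136 = 0.03000.
Specific discharge q = K · i = 0.08139 × 0.03000 = 0.002442 m/day.

0.00244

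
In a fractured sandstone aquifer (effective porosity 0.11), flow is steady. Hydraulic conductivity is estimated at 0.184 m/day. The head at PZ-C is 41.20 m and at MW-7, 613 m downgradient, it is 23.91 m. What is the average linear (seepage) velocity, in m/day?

0.0472

Hydraulic gradient i = (41.20 − 23.91) / 613 = 17.29 / 613 = 0.02821.
Darcy flux q = K · i = 0.1840 × 0.02821 = 0.005190 m/day.
Seepage velocity v = q / n_e = 0.005190 / 0.11 = 0.04718 m/day.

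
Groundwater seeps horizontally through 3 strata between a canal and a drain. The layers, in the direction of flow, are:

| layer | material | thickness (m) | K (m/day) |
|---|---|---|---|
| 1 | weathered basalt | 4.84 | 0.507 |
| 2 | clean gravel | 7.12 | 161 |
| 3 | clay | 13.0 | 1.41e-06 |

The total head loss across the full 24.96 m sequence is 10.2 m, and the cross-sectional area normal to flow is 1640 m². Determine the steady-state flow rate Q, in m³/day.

0.00181

Flow is perpendicular to layering, so the layers act in series and the equivalent K is the thickness-weighted harmonic mean.
Total thickness L = 4.84 + 7.12 + 13.0 = 24.96 m.
Σ(b_i/K_i) = 4.84/0.507 + 7.12/161 + 13.0/1.41e-06 = 9.220e+06 d.
K_eq = L / Σ(b_i/K_i) = 24.96 / 9.220e+06 = 2.707e-06 m/day.
Q = K_eq · A · (Δh/L) = 2.707e-06 × 1640 × (10.2/24.96) = 0.001814 m³/day.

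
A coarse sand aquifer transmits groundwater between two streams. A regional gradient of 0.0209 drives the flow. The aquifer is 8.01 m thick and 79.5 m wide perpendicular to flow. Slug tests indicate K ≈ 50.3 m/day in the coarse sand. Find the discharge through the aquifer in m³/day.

Cross-sectional area A = 79.5 × 8.01 = 636.8 m².
Hydraulic gradient i = 0.0209.
Darcy's law: Q = K · A · i = 50.30 × 636.8 × 0.02090 = 669.4 m³/day.

669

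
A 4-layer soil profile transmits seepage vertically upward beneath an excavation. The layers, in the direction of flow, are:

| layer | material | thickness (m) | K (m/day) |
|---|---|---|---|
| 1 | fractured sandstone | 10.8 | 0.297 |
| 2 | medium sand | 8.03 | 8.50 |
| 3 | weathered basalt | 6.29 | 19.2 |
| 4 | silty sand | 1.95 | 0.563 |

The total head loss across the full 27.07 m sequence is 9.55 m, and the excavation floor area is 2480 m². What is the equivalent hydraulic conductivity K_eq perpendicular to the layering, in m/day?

Flow is perpendicular to layering, so the layers act in series and the equivalent K is the thickness-weighted harmonic mean.
Total thickness L = 10.8 + 8.03 + 6.29 + 1.95 = 27.07 m.
Σ(b_i/K_i) = 10.8/0.297 + 8.03/8.50 + 6.29/19.2 + 1.95/0.563 = 41.10 d.
K_eq = L / Σ(b_i/K_i) = 27.07 / 41.10 = 0.6586 m/day.

0.659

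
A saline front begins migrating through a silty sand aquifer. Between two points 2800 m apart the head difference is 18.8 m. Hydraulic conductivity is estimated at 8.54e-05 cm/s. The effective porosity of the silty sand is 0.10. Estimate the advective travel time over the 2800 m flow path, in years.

1550

Convert K: 8.54e-05 cm/s × 864 = 0.07379 m/day.
Hydraulic gradient i = Δh / L = 18.8 / 2800 = 0.006714.
Darcy flux q = K · i = 0.07379 × 0.006714 = 0.0004954 m/day.
Seepage velocity v = q / n_e = 0.0004954 / 0.10 = 0.004954 m/day.
Travel time t = L / v = 2800 / 0.004954 = 5.652e+05 days = 1547 years.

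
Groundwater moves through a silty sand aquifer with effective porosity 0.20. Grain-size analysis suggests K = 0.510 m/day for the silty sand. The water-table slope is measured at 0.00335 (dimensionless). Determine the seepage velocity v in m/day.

Hydraulic gradient i = 0.00335.
Darcy flux q = K · i = 0.5100 × 0.003350 = 0.001709 m/day.
Seepage velocity v = q / n_e = 0.001709 / 0.20 = 0.008542 m/day.

0.00854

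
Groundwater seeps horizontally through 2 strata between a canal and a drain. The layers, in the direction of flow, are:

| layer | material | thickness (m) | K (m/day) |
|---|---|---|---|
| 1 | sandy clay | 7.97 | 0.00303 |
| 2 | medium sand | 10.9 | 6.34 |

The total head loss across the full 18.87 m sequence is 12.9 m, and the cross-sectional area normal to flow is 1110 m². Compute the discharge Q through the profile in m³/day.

Flow is perpendicular to layering, so the layers act in series and the equivalent K is the thickness-weighted harmonic mean.
Total thickness L = 7.97 + 10.9 = 18.87 m.
Σ(b_i/K_i) = 7.97/0.00303 + 10.9/6.34 = 2632 d.
K_eq = L / Σ(b_i/K_i) = 18.87 / 2632 = 0.007169 m/day.
Q = K_eq · A · (Δh/L) = 0.007169 × 1110 × (12.9/18.87) = 5.440 m³/day.

5.44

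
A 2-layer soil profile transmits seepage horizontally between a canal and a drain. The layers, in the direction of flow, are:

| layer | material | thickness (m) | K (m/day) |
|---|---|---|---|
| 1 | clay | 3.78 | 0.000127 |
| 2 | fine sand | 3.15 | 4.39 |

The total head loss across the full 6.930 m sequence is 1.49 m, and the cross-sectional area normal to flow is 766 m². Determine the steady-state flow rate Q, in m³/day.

Flow is perpendicular to layering, so the layers act in series and the equivalent K is the thickness-weighted harmonic mean.
Total thickness L = 3.78 + 3.15 = 6.930 m.
Σ(b_i/K_i) = 3.78/0.000127 + 3.15/4.39 = 29764 d.
K_eq = L / Σ(b_i/K_i) = 6.930 / 29764 = 0.0002328 m/day.
Q = K_eq · A · (Δh/L) = 0.0002328 × 766 × (1.49/6.930) = 0.03835 m³/day.

0.0383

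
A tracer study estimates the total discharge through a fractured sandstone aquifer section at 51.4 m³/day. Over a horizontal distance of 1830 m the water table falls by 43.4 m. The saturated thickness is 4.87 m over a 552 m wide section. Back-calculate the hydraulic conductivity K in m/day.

0.806

Cross-sectional area A = 552 × 4.87 = 2688 m².
Hydraulic gradient i = Δh / L = 43.4 / 1830 = 0.02372.
From Q = K·A·i, K = Q / (A·i) = 51.4 / (2688 × 0.02372) = 0.8062 m/day.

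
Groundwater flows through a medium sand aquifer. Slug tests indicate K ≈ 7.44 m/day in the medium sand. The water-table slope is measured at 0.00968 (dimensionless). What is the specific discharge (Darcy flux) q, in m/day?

0.0720

Hydraulic gradient i = 0.00968.
Specific discharge q = K · i = 7.440 × 0.009680 = 0.07202 m/day.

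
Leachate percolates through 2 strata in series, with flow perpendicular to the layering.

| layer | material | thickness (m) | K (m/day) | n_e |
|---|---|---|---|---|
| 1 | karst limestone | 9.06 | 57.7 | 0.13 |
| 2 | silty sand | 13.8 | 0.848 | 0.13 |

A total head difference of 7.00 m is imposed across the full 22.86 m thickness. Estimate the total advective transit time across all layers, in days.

With flow normal to the layers, continuity requires the same specific discharge q through every layer.
Σ(b_i/K_i) = 9.06/57.7 + 13.8/0.848 = 16.43 d.
q = Δh / Σ(b_i/K_i) = 7.00 / 16.43 = 0.4260 m/day.
In each layer the seepage velocity is v_i = q/n_i, so the layer transit time is t_i = b_i·n_i / q:
  layer 1 (karst limestone): t_1 = 9.06 × 0.13 / 0.4260 = 2.765 d
  layer 2 (silty sand): t_2 = 13.8 × 0.13 / 0.4260 = 4.211 d
Total t = Σ t_i = 6.975 days.

6.98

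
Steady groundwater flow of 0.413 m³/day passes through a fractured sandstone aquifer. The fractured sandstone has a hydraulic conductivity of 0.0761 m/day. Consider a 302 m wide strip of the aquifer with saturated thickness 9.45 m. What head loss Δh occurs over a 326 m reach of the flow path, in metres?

Cross-sectional area A = 302 × 9.45 = 2854 m².
From Q = K·A·i, i = Q / (K·A) = 0.413 / (0.07610 × 2854) = 0.001902.
Head loss Δh = i · L = 0.001902 × 326 = 0.6199 m.

0.620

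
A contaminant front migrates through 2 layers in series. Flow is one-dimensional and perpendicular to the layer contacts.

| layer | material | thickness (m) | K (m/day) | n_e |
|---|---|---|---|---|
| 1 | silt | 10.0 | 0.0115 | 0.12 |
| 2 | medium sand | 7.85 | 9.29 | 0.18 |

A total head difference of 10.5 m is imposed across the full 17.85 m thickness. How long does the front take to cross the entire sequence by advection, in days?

217

With flow normal to the layers, continuity requires the same specific discharge q through every layer.
Σ(b_i/K_i) = 10.0/0.0115 + 7.85/9.29 = 870.4 d.
q = Δh / Σ(b_i/K_i) = 10.5 / 870.4 = 0.01206 m/day.
In each layer the seepage velocity is v_i = q/n_i, so the layer transit time is t_i = b_i·n_i / q:
  layer 1 (silt): t_1 = 10.0 × 0.12 / 0.01206 = 99.48 d
  layer 2 (medium sand): t_2 = 7.85 × 0.18 / 0.01206 = 117.1 d
Total t = Σ t_i = 216.6 days.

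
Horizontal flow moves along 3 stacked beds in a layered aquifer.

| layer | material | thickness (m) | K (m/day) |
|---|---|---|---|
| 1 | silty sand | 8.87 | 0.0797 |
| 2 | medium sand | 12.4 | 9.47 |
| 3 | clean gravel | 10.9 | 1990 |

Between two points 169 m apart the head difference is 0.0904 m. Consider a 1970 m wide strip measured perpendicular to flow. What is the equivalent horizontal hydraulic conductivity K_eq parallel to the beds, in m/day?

Flow is parallel to layering, so each bed carries its own Darcy discharge and the transmissivities add.
Σ(K_i·b_i) = 0.0797×8.87 + 9.47×12.4 + 1990×10.9 = 21809 m²/day.
Total thickness b = 32.17 m, so K_eq = Σ(K_i·b_i)/b = 677.9 m/day.

678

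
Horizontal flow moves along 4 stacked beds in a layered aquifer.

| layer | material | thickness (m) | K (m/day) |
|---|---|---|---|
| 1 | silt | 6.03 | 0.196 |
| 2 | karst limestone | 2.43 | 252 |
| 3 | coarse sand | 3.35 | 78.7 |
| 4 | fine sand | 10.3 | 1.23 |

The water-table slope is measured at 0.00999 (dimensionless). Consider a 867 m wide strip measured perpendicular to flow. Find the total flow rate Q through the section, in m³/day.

Flow is parallel to layering, so each bed carries its own Darcy discharge and the transmissivities add.
Σ(K_i·b_i) = 0.196×6.03 + 252×2.43 + 78.7×3.35 + 1.23×10.3 = 889.9 m²/day.
Hydraulic gradient i = 0.00999.
Q = Σ(K_i·b_i) · W · i = 889.9 × 867 × 0.009990 = 7707 m³/day.

7710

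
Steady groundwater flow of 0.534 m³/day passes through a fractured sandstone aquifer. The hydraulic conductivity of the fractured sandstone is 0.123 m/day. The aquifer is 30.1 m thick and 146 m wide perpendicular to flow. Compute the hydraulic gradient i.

Cross-sectional area A = 146 × 30.1 = 4395 m².
From Q = K·A·i, i = Q / (K·A) = 0.534 / (0.1230 × 4395) = 0.0009879.

0.000988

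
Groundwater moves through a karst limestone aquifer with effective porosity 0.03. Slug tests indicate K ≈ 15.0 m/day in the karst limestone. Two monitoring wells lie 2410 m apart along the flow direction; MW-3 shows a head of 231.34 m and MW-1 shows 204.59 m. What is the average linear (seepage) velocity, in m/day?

5.55

Hydraulic gradient i = (231.34 − 204.59) / 2410 = 26.75 / 2410 = 0.01110.
Darcy flux q = K · i = 15.00 × 0.01110 = 0.1665 m/day.
Seepage velocity v = q / n_e = 0.1665 / 0.03 = 5.550 m/day.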